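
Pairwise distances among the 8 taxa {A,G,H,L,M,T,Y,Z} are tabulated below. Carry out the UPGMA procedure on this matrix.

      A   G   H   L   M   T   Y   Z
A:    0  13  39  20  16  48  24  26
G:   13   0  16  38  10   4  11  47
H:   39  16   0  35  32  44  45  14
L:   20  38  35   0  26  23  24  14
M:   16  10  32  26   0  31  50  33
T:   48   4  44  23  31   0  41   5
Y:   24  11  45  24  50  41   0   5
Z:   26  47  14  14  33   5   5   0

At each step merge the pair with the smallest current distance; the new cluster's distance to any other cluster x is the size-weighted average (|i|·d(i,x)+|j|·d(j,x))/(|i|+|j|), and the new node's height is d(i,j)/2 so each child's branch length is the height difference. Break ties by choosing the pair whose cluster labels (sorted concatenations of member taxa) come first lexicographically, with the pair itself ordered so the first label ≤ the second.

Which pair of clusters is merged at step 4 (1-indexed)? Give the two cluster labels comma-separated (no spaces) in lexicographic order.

L,YZ

iteration 1: select G,T (d=4); attach at lengths (2, 2); label the merged cluster GT
  updated: d(A,GT)=61/2, d(GT,H)=30, d(GT,L)=61/2, d(GT,M)=41/2, d(GT,Y)=26, d(GT,Z)=26
iteration 2: select Y,Z (d=5); attach at lengths (5/2, 5/2); label the merged cluster YZ
  updated: d(A,YZ)=25, d(GT,YZ)=26, d(H,YZ)=59/2, d(L,YZ)=19, d(M,YZ)=83/2
iteration 3: select A,M (d=16); attach at lengths (8, 8); label the merged cluster AM
  updated: d(AM,GT)=51/2, d(AM,H)=71/2, d(AM,L)=23, d(AM,YZ)=133/4
iteration 4: select L,YZ (d=19); attach at lengths (19/2, 7); label the merged cluster LYZ
  updated: d(AM,LYZ)=179/6, d(GT,LYZ)=55/2, d(H,LYZ)=94/3
iteration 5: select AM,GT (d=51/2); attach at lengths (19/4, 43/4); label the merged cluster AGMT
  updated: d(AGMT,H)=131/4, d(AGMT,LYZ)=86/3
iteration 6: select AGMT,LYZ (d=86/3); attach at lengths (19/12, 29/6); label the merged cluster AGLMTYZ
  updated: d(AGLMTYZ,H)=225/7
iteration 7: select AGLMTYZ,H (d=225/7); attach at lengths (73/42, 225/14); label the merged cluster AGHLMTYZ
final tree: ((((A:8,M:8):19/4,(G:2,T:2):43/4):19/12,(L:19/2,(Y:5/2,Z:5/2):7):29/6):73/42,H:225/14)
total length: 6823/84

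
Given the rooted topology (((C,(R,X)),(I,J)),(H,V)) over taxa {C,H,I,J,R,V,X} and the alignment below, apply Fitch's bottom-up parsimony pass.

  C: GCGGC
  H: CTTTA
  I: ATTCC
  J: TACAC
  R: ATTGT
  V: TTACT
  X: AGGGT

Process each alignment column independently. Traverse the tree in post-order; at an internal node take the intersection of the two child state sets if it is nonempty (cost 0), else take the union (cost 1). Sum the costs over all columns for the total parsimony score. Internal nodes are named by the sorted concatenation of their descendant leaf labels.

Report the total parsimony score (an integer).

17

RX@0: {A} ∩ {A} = {A} (intersection, +0)
CRX@0: {G} ∪ {A} = {A,G} (union, +1)
IJ@0: {A} ∪ {T} = {A,T} (union, +1)
CIJRX@0: {A,G} ∩ {A,T} = {A} (intersection, +0)
HV@0: {C} ∪ {T} = {C,T} (union, +1)
CHIJRVX@0: {A} ∪ {C,T} = {A,C,T} (union, +1)
RX@1: {T} ∪ {G} = {G,T} (union, +1)
CRX@1: {C} ∪ {G,T} = {C,G,T} (union, +1)
IJ@1: {T} ∪ {A} = {A,T} (union, +1)
CIJRX@1: {C,G,T} ∩ {A,T} = {T} (intersection, +0)
HV@1: {T} ∩ {T} = {T} (intersection, +0)
CHIJRVX@1: {T} ∩ {T} = {T} (intersection, +0)
RX@2: {T} ∪ {G} = {G,T} (union, +1)
CRX@2: {G} ∩ {G,T} = {G} (intersection, +0)
IJ@2: {T} ∪ {C} = {C,T} (union, +1)
CIJRX@2: {G} ∪ {C,T} = {C,G,T} (union, +1)
HV@2: {T} ∪ {A} = {A,T} (union, +1)
CHIJRVX@2: {C,G,T} ∩ {A,T} = {T} (intersection, +0)
RX@3: {G} ∩ {G} = {G} (intersection, +0)
CRX@3: {G} ∩ {G} = {G} (intersection, +0)
IJ@3: {C} ∪ {A} = {A,C} (union, +1)
CIJRX@3: {G} ∪ {A,C} = {A,C,G} (union, +1)
HV@3: {T} ∪ {C} = {C,T} (union, +1)
CHIJRVX@3: {A,C,G} ∩ {C,T} = {C} (intersection, +0)
RX@4: {T} ∩ {T} = {T} (intersection, +0)
CRX@4: {C} ∪ {T} = {C,T} (union, +1)
IJ@4: {C} ∩ {C} = {C} (intersection, +0)
CIJRX@4: {C,T} ∩ {C} = {C} (intersection, +0)
HV@4: {A} ∪ {T} = {A,T} (union, +1)
CHIJRVX@4: {C} ∪ {A,T} = {A,C,T} (union, +1)
per-site changes: [4, 3, 4, 3, 3]; total = 17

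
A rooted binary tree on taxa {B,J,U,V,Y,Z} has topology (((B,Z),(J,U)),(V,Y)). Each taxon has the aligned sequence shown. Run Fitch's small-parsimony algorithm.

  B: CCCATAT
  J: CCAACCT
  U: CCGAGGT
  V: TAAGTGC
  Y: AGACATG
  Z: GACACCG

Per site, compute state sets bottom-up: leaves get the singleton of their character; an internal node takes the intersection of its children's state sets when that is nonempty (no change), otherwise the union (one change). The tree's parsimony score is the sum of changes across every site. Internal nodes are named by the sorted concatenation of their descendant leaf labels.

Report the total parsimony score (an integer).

BZ@0: {C} ∪ {G} = {C,G} (union, +1)
JU@0: {C} ∩ {C} = {C} (intersection, +0)
BJUZ@0: {C,G} ∩ {C} = {C} (intersection, +0)
VY@0: {T} ∪ {A} = {A,T} (union, +1)
BJUVYZ@0: {C} ∪ {A,T} = {A,C,T} (union, +1)
BZ@1: {C} ∪ {A} = {A,C} (union, +1)
JU@1: {C} ∩ {C} = {C} (intersection, +0)
BJUZ@1: {A,C} ∩ {C} = {C} (intersection, +0)
VY@1: {A} ∪ {G} = {A,G} (union, +1)
BJUVYZ@1: {C} ∪ {A,G} = {A,C,G} (union, +1)
BZ@2: {C} ∩ {C} = {C} (intersection, +0)
JU@2: {A} ∪ {G} = {A,G} (union, +1)
BJUZ@2: {C} ∪ {A,G} = {A,C,G} (union, +1)
VY@2: {A} ∩ {A} = {A} (intersection, +0)
BJUVYZ@2: {A,C,G} ∩ {A} = {A} (intersection, +0)
BZ@3: {A} ∩ {A} = {A} (intersection, +0)
JU@3: {A} ∩ {A} = {A} (intersection, +0)
BJUZ@3: {A} ∩ {A} = {A} (intersection, +0)
VY@3: {G} ∪ {C} = {C,G} (union, +1)
BJUVYZ@3: {A} ∪ {C,G} = {A,C,G} (union, +1)
BZ@4: {T} ∪ {C} = {C,T} (union, +1)
JU@4: {C} ∪ {G} = {C,G} (union, +1)
BJUZ@4: {C,T} ∩ {C,G} = {C} (intersection, +0)
VY@4: {T} ∪ {A} = {A,T} (union, +1)
BJUVYZ@4: {C} ∪ {A,T} = {A,C,T} (union, +1)
BZ@5: {A} ∪ {C} = {A,C} (union, +1)
JU@5: {C} ∪ {G} = {C,G} (union, +1)
BJUZ@5: {A,C} ∩ {C,G} = {C} (intersection, +0)
VY@5: {G} ∪ {T} = {G,T} (union, +1)
BJUVYZ@5: {C} ∪ {G,T} = {C,G,T} (union, +1)
BZ@6: {T} ∪ {G} = {G,T} (union, +1)
JU@6: {T} ∩ {T} = {T} (intersection, +0)
BJUZ@6: {G,T} ∩ {T} = {T} (intersection, +0)
VY@6: {C} ∪ {G} = {C,G} (union, +1)
BJUVYZ@6: {T} ∪ {C,G} = {C,G,T} (union, +1)
per-site changes: [3, 3, 2, 2, 4, 4, 3]; total = 21

21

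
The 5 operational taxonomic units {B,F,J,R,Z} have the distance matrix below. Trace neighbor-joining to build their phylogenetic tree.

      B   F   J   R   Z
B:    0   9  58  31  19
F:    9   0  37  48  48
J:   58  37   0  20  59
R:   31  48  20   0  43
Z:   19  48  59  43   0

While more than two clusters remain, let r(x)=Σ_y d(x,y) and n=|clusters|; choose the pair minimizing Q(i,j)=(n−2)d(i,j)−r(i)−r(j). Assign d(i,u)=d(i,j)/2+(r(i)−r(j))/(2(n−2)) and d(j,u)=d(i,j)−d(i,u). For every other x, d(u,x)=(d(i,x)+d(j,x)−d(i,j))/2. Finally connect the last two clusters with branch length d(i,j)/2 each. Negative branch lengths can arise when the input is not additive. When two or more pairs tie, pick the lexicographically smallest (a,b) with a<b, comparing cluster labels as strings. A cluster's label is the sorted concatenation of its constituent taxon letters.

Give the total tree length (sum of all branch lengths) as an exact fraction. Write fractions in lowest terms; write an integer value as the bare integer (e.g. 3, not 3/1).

1. join J+R (d=20, Q=-256) ⇒ JR; edges |J|=46/3, |R|=14/3
  updated: d(B,JR)=69/2, d(F,JR)=65/2, d(JR,Z)=41
2. join B+F (d=9, Q=-134) ⇒ BF; edges |B|=-9/4, |F|=45/4
  updated: d(BF,JR)=29, d(BF,Z)=29
3. join BF+JR (d=29, Q=-99) ⇒ BFJR; edges |BF|=17/2, |JR|=41/2
  updated: d(BFJR,Z)=41/2
4. join BFJR+Z (d=41/2) ⇒ BFJRZ; edges |BFJR|=41/4, |Z|=41/4
final tree: (((B:-9/4,F:45/4):17/2,(J:46/3,R:14/3):41/2):41/4,Z:41/4)
total length: 157/2

157/2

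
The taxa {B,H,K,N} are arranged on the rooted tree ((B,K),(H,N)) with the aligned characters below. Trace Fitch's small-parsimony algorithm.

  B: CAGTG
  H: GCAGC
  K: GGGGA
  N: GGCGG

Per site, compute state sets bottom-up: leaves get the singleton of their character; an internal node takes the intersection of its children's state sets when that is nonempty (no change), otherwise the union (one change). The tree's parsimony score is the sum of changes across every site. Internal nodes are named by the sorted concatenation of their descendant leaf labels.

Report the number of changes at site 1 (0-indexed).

[col 0] BK: children B:{C}, K:{G} ∪→ {C,G}; cost 1
[col 0] HN: children H:{G}, N:{G} ∩→ {G}; cost 0
[col 0] BHKN: children BK:{C,G}, HN:{G} ∩→ {G}; cost 0
[col 1] BK: children B:{A}, K:{G} ∪→ {A,G}; cost 1
[col 1] HN: children H:{C}, N:{G} ∪→ {C,G}; cost 1
[col 1] BHKN: children BK:{A,G}, HN:{C,G} ∩→ {G}; cost 0
[col 2] BK: children B:{G}, K:{G} ∩→ {G}; cost 0
[col 2] HN: children H:{A}, N:{C} ∪→ {A,C}; cost 1
[col 2] BHKN: children BK:{G}, HN:{A,C} ∪→ {A,C,G}; cost 1
[col 3] BK: children B:{T}, K:{G} ∪→ {G,T}; cost 1
[col 3] HN: children H:{G}, N:{G} ∩→ {G}; cost 0
[col 3] BHKN: children BK:{G,T}, HN:{G} ∩→ {G}; cost 0
[col 4] BK: children B:{G}, K:{A} ∪→ {A,G}; cost 1
[col 4] HN: children H:{C}, N:{G} ∪→ {C,G}; cost 1
[col 4] BHKN: children BK:{A,G}, HN:{C,G} ∩→ {G}; cost 0
per-site changes: [1, 2, 2, 1, 2]; total = 8

2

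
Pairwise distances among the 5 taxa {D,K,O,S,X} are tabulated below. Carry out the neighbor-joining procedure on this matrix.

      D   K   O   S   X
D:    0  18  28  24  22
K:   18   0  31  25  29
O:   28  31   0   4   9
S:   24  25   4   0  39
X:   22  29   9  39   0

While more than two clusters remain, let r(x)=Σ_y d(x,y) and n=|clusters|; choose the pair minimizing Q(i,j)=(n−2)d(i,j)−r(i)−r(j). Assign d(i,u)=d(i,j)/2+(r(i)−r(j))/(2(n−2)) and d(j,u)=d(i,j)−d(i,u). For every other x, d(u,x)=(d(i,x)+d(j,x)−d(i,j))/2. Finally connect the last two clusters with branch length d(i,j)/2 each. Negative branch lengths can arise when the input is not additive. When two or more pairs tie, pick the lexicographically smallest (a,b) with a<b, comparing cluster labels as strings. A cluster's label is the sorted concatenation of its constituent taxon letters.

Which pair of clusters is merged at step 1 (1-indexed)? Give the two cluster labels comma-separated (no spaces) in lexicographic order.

O,S

iteration 1: select O,S (d=4, Q=-152); attach at lengths (-4/3, 16/3); label the merged cluster OS
  updated: d(D,OS)=24, d(K,OS)=26, d(OS,X)=22
iteration 2: select D,K (d=18, Q=-101); attach at lengths (27/4, 45/4); label the merged cluster DK
  updated: d(DK,OS)=16, d(DK,X)=33/2
iteration 3: select DK,OS (d=16, Q=-109/2); attach at lengths (21/4, 43/4); label the merged cluster DKOS
  updated: d(DKOS,X)=45/4
iteration 4: select DKOS,X (d=45/4); attach at lengths (45/8, 45/8); label the merged cluster DKOSX
final tree: (((D:27/4,K:45/4):21/4,(O:-4/3,S:16/3):43/4):45/8,X:45/8)
total length: 197/4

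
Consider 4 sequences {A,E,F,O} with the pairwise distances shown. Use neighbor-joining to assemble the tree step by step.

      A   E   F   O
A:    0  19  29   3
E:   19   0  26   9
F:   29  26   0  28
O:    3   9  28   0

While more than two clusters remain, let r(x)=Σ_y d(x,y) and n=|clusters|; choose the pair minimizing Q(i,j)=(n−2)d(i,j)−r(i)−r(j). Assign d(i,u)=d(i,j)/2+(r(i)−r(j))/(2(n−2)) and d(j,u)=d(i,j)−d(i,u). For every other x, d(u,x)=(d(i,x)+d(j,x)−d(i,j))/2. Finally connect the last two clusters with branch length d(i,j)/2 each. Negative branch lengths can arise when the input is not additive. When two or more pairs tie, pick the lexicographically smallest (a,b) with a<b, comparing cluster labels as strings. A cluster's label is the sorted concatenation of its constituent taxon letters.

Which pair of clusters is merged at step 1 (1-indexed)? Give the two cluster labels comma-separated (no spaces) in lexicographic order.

step 1: merge (A,O) at d=3, Q=-85; branch lengths A→17/4, O→-5/4; new cluster AO
  updated: d(AO,E)=25/2, d(AO,F)=27
step 2: merge (AO,E) at d=25/2, Q=-131/2; branch lengths AO→27/4, E→23/4; new cluster AEO
  updated: d(AEO,F)=81/4
step 3: merge (AEO,F) at d=81/4; branch lengths AEO→81/8, F→81/8; new cluster AEFO
final tree: (((A:17/4,O:-5/4):27/4,E:23/4):81/8,F:81/8)
total length: 143/4

A,O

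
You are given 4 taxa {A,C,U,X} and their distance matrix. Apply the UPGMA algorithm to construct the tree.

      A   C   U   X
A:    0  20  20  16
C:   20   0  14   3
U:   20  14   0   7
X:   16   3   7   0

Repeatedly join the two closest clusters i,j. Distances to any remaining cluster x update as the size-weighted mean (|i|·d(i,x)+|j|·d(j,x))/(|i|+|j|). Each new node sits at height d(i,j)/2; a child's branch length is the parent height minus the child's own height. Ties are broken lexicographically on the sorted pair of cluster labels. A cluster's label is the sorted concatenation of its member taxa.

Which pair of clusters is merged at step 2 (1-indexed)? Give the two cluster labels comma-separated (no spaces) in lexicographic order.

CX,U

1. join C+X (d=3) ⇒ CX; edges |C|=3/2, |X|=3/2
  updated: d(A,CX)=18, d(CX,U)=21/2
2. join CX+U (d=21/2) ⇒ CUX; edges |CX|=15/4, |U|=21/4
  updated: d(A,CUX)=56/3
3. join A+CUX (d=56/3) ⇒ ACUX; edges |A|=28/3, |CUX|=49/12
final tree: (A:28/3,((C:3/2,X:3/2):15/4,U:21/4):49/12)
total length: 305/12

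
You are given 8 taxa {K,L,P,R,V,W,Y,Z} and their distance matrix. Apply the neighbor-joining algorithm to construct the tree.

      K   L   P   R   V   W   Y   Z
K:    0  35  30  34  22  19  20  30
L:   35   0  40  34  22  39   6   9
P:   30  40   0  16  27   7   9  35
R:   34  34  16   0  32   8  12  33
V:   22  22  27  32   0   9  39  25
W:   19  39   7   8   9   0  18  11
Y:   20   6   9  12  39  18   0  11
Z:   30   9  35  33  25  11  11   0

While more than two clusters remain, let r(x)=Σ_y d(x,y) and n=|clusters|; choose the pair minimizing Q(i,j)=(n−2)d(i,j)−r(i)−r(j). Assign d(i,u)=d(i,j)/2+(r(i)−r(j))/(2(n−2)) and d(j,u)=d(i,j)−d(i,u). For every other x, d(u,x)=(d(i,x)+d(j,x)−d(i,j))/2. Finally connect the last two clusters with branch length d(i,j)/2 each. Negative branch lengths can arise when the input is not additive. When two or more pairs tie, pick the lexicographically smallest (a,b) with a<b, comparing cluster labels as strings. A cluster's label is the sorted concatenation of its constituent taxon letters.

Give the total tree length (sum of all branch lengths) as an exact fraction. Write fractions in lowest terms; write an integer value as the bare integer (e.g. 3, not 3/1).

1091/16

iteration 1: select L,Z (d=9, Q=-285); attach at lengths (85/12, 23/12); label the merged cluster LZ
  updated: d(K,LZ)=28, d(LZ,P)=33, d(LZ,R)=29, d(LZ,V)=19, d(LZ,W)=41/2, d(LZ,Y)=4
iteration 2: select LZ,Y (d=4, Q=-431/2); attach at lengths (103/20, -23/20); label the merged cluster LYZ
  updated: d(K,LYZ)=22, d(LYZ,P)=19, d(LYZ,R)=37/2, d(LYZ,V)=27, d(LYZ,W)=69/4
iteration 3: select K,V (d=22, Q=-156); attach at lengths (49/4, 39/4); label the merged cluster KV
  updated: d(KV,LYZ)=27/2, d(KV,P)=35/2, d(KV,R)=22, d(KV,W)=3
iteration 4: select KV,LYZ (d=27/2, Q=-335/4); attach at lengths (113/24, 211/24); label the merged cluster KLVYZ
  updated: d(KLVYZ,P)=23/2, d(KLVYZ,R)=27/2, d(KLVYZ,W)=27/8
iteration 5: select KLVYZ,W (d=27/8, Q=-40); attach at lengths (67/16, -13/16); label the merged cluster KLVWYZ
  updated: d(KLVWYZ,P)=121/16, d(KLVWYZ,R)=145/16
iteration 6: select KLVWYZ,P (d=121/16, Q=-261/8); attach at lengths (5/16, 29/4); label the merged cluster KLPVWYZ
  updated: d(KLPVWYZ,R)=35/4
iteration 7: select KLPVWYZ,R (d=35/4); attach at lengths (35/8, 35/8); label the merged cluster KLPRVWYZ
final tree: (((((K:49/4,V:39/4):113/24,((L:85/12,Z:23/12):103/20,Y:-23/20):211/24):67/16,W:-13/16):5/16,P:29/4):35/8,R:35/8)
total length: 1091/16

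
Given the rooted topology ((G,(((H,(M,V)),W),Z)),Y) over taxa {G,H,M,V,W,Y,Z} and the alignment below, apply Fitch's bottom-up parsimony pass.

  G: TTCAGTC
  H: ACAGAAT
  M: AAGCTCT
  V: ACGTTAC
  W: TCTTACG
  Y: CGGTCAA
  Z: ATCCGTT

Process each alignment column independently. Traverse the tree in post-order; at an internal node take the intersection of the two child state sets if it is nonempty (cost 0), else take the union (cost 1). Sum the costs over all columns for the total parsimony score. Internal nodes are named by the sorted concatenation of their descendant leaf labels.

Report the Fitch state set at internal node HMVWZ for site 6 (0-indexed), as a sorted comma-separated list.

[col 0] MV: children M:{A}, V:{A} ∩→ {A}; cost 0
[col 0] HMV: children H:{A}, MV:{A} ∩→ {A}; cost 0
[col 0] HMVW: children HMV:{A}, W:{T} ∪→ {A,T}; cost 1
[col 0] HMVWZ: children HMVW:{A,T}, Z:{A} ∩→ {A}; cost 0
[col 0] GHMVWZ: children G:{T}, HMVWZ:{A} ∪→ {A,T}; cost 1
[col 0] GHMVWYZ: children GHMVWZ:{A,T}, Y:{C} ∪→ {A,C,T}; cost 1
[col 1] MV: children M:{A}, V:{C} ∪→ {A,C}; cost 1
[col 1] HMV: children H:{C}, MV:{A,C} ∩→ {C}; cost 0
[col 1] HMVW: children HMV:{C}, W:{C} ∩→ {C}; cost 0
[col 1] HMVWZ: children HMVW:{C}, Z:{T} ∪→ {C,T}; cost 1
[col 1] GHMVWZ: children G:{T}, HMVWZ:{C,T} ∩→ {T}; cost 0
[col 1] GHMVWYZ: children GHMVWZ:{T}, Y:{G} ∪→ {G,T}; cost 1
[col 2] MV: children M:{G}, V:{G} ∩→ {G}; cost 0
[col 2] HMV: children H:{A}, MV:{G} ∪→ {A,G}; cost 1
[col 2] HMVW: children HMV:{A,G}, W:{T} ∪→ {A,G,T}; cost 1
[col 2] HMVWZ: children HMVW:{A,G,T}, Z:{C} ∪→ {A,C,G,T}; cost 1
[col 2] GHMVWZ: children G:{C}, HMVWZ:{A,C,G,T} ∩→ {C}; cost 0
[col 2] GHMVWYZ: children GHMVWZ:{C}, Y:{G} ∪→ {C,G}; cost 1
[col 3] MV: children M:{C}, V:{T} ∪→ {C,T}; cost 1
[col 3] HMV: children H:{G}, MV:{C,T} ∪→ {C,G,T}; cost 1
[col 3] HMVW: children HMV:{C,G,T}, W:{T} ∩→ {T}; cost 0
[col 3] HMVWZ: children HMVW:{T}, Z:{C} ∪→ {C,T}; cost 1
[col 3] GHMVWZ: children G:{A}, HMVWZ:{C,T} ∪→ {A,C,T}; cost 1
[col 3] GHMVWYZ: children GHMVWZ:{A,C,T}, Y:{T} ∩→ {T}; cost 0
[col 4] MV: children M:{T}, V:{T} ∩→ {T}; cost 0
[col 4] HMV: children H:{A}, MV:{T} ∪→ {A,T}; cost 1
[col 4] HMVW: children HMV:{A,T}, W:{A} ∩→ {A}; cost 0
[col 4] HMVWZ: children HMVW:{A}, Z:{G} ∪→ {A,G}; cost 1
[col 4] GHMVWZ: children G:{G}, HMVWZ:{A,G} ∩→ {G}; cost 0
[col 4] GHMVWYZ: children GHMVWZ:{G}, Y:{C} ∪→ {C,G}; cost 1
[col 5] MV: children M:{C}, V:{A} ∪→ {A,C}; cost 1
[col 5] HMV: children H:{A}, MV:{A,C} ∩→ {A}; cost 0
[col 5] HMVW: children HMV:{A}, W:{C} ∪→ {A,C}; cost 1
[col 5] HMVWZ: children HMVW:{A,C}, Z:{T} ∪→ {A,C,T}; cost 1
[col 5] GHMVWZ: children G:{T}, HMVWZ:{A,C,T} ∩→ {T}; cost 0
[col 5] GHMVWYZ: children GHMVWZ:{T}, Y:{A} ∪→ {A,T}; cost 1
[col 6] MV: children M:{T}, V:{C} ∪→ {C,T}; cost 1
[col 6] HMV: children H:{T}, MV:{C,T} ∩→ {T}; cost 0
[col 6] HMVW: children HMV:{T}, W:{G} ∪→ {G,T}; cost 1
[col 6] HMVWZ: children HMVW:{G,T}, Z:{T} ∩→ {T}; cost 0
[col 6] GHMVWZ: children G:{C}, HMVWZ:{T} ∪→ {C,T}; cost 1
[col 6] GHMVWYZ: children GHMVWZ:{C,T}, Y:{A} ∪→ {A,C,T}; cost 1
per-site changes: [3, 3, 4, 4, 3, 4, 4]; total = 25

T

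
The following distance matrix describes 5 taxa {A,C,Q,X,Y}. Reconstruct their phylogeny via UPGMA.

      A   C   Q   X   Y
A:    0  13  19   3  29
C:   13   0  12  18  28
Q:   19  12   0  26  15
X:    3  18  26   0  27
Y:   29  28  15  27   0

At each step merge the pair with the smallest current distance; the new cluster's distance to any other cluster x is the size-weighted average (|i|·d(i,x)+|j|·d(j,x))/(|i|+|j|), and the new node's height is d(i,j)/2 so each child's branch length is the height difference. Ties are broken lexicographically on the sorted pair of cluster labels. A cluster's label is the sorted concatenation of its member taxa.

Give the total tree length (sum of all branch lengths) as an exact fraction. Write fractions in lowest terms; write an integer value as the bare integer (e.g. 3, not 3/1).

1. join A+X (d=3) ⇒ AX; edges |A|=3/2, |X|=3/2
  updated: d(AX,C)=31/2, d(AX,Q)=45/2, d(AX,Y)=28
2. join C+Q (d=12) ⇒ CQ; edges |C|=6, |Q|=6
  updated: d(AX,CQ)=19, d(CQ,Y)=43/2
3. join AX+CQ (d=19) ⇒ ACQX; edges |AX|=8, |CQ|=7/2
  updated: d(ACQX,Y)=99/4
4. join ACQX+Y (d=99/4) ⇒ ACQXY; edges |ACQX|=23/8, |Y|=99/8
final tree: (((A:3/2,X:3/2):8,(C:6,Q:6):7/2):23/8,Y:99/8)
total length: 167/4

167/4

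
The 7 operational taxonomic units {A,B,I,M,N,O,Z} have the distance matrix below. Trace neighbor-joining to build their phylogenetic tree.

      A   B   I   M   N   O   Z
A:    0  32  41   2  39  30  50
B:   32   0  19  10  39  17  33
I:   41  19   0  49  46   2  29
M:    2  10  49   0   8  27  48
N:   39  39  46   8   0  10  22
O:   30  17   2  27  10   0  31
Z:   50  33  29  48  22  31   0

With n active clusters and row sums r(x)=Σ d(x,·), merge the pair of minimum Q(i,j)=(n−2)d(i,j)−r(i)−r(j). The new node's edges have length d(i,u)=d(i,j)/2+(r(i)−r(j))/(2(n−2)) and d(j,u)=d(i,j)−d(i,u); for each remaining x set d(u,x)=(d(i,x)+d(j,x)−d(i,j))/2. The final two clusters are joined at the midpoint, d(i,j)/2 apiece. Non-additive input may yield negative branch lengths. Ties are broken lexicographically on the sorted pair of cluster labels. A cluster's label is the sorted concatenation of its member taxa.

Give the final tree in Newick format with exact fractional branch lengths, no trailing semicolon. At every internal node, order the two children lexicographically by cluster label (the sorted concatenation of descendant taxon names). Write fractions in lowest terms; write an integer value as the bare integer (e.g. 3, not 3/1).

((((A:6,M:-4):57/4,B:23/4):27/4,(I:121/16,O:-89/16):73/8):63/16,(N:89/12,Z:175/12):63/16)

1. join A+M (d=2, Q=-328) ⇒ AM; edges |A|=6, |M|=-4
  updated: d(AM,B)=20, d(AM,I)=44, d(AM,N)=45/2, d(AM,O)=55/2, d(AM,Z)=48
2. join I+O (d=2, Q=-439/2) ⇒ IO; edges |I|=121/16, |O|=-89/16
  updated: d(AM,IO)=139/4, d(B,IO)=17, d(IO,N)=27, d(IO,Z)=29
3. join N+Z (d=22, Q=-353/2) ⇒ NZ; edges |N|=89/12, |Z|=175/12
  updated: d(AM,NZ)=97/4, d(B,NZ)=25, d(IO,NZ)=17
4. join AM+B (d=20, Q=-101) ⇒ ABM; edges |AM|=57/4, |B|=23/4
  updated: d(ABM,IO)=127/8, d(ABM,NZ)=117/8
5. join ABM+IO (d=127/8, Q=-95/2) ⇒ ABIMO; edges |ABM|=27/4, |IO|=73/8
  updated: d(ABIMO,NZ)=63/8
6. join ABIMO+NZ (d=63/8) ⇒ ABIMNOZ; edges |ABIMO|=63/16, |NZ|=63/16
final tree: ((((A:6,M:-4):57/4,B:23/4):27/4,(I:121/16,O:-89/16):73/8):63/16,(N:89/12,Z:175/12):63/16)
total length: 279/4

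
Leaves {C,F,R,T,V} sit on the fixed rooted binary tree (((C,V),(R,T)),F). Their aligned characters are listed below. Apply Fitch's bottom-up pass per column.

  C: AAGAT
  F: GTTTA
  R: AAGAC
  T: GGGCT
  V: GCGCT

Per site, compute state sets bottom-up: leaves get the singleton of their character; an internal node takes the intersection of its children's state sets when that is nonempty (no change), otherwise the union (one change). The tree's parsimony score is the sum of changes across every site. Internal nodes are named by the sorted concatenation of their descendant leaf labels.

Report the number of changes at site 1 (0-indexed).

CV@0: {A} ∪ {G} = {A,G} (union, +1)
RT@0: {A} ∪ {G} = {A,G} (union, +1)
CRTV@0: {A,G} ∩ {A,G} = {A,G} (intersection, +0)
CFRTV@0: {A,G} ∩ {G} = {G} (intersection, +0)
CV@1: {A} ∪ {C} = {A,C} (union, +1)
RT@1: {A} ∪ {G} = {A,G} (union, +1)
CRTV@1: {A,C} ∩ {A,G} = {A} (intersection, +0)
CFRTV@1: {A} ∪ {T} = {A,T} (union, +1)
CV@2: {G} ∩ {G} = {G} (intersection, +0)
RT@2: {G} ∩ {G} = {G} (intersection, +0)
CRTV@2: {G} ∩ {G} = {G} (intersection, +0)
CFRTV@2: {G} ∪ {T} = {G,T} (union, +1)
CV@3: {A} ∪ {C} = {A,C} (union, +1)
RT@3: {A} ∪ {C} = {A,C} (union, +1)
CRTV@3: {A,C} ∩ {A,C} = {A,C} (intersection, +0)
CFRTV@3: {A,C} ∪ {T} = {A,C,T} (union, +1)
CV@4: {T} ∩ {T} = {T} (intersection, +0)
RT@4: {C} ∪ {T} = {C,T} (union, +1)
CRTV@4: {T} ∩ {C,T} = {T} (intersection, +0)
CFRTV@4: {T} ∪ {A} = {A,T} (union, +1)
per-site changes: [2, 3, 1, 3, 2]; total = 11

3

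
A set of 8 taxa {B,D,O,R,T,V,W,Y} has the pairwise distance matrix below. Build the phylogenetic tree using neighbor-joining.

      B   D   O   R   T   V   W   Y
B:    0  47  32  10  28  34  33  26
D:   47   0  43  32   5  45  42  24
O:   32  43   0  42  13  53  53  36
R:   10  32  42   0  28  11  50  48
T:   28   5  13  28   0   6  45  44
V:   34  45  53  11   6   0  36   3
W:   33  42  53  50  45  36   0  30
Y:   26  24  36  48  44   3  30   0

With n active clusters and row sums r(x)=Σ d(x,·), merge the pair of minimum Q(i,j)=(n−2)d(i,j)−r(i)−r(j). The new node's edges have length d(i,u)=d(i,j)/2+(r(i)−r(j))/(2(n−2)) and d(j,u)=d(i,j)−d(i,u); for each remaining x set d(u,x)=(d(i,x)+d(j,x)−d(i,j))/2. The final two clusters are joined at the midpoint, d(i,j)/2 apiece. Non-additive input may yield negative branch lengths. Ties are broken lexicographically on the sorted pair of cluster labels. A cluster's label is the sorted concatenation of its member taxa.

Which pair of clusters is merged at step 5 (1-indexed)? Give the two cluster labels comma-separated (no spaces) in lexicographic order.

BR,DOT

1. join V+Y (d=3, Q=-381) ⇒ VY; edges |V|=-5/12, |Y|=41/12
  updated: d(B,VY)=57/2, d(D,VY)=33, d(O,VY)=43, d(R,VY)=28, d(T,VY)=47/2, d(VY,W)=63/2
2. join D+T (d=5, Q=-639/2) ⇒ DT; edges |D|=169/20, |T|=-69/20
  updated: d(B,DT)=35, d(DT,O)=51/2, d(DT,R)=55/2, d(DT,VY)=103/4, d(DT,W)=41
3. join B+R (d=10, Q=-256) ⇒ BR; edges |B|=21/8, |R|=59/8
  updated: d(BR,DT)=105/4, d(BR,O)=32, d(BR,VY)=93/4, d(BR,W)=73/2
4. join DT+O (d=51/2, Q=-391/2) ⇒ DOT; edges |DT|=83/12, |O|=223/12
  updated: d(BR,DOT)=131/8, d(DOT,VY)=173/8, d(DOT,W)=137/4
5. join BR+DOT (d=131/8, Q=-925/8) ⇒ BDORT; edges |BR|=293/32, |DOT|=231/32
  updated: d(BDORT,VY)=57/4, d(BDORT,W)=435/16
6. join BDORT+VY (d=57/4, Q=-1167/16) ⇒ BDORTVY; edges |BDORT|=159/32, |VY|=297/32
  updated: d(BDORTVY,W)=711/32
7. join BDORTVY+W (d=711/32) ⇒ BDORTVWY; edges |BDORTVY|=711/64, |W|=711/64
final tree: ((((B:21/8,R:59/8):293/32,((D:169/20,T:-69/20):83/12,O:223/12):231/32):159/32,(V:-5/12,Y:41/12):297/32):711/64,W:711/64)
total length: 3083/32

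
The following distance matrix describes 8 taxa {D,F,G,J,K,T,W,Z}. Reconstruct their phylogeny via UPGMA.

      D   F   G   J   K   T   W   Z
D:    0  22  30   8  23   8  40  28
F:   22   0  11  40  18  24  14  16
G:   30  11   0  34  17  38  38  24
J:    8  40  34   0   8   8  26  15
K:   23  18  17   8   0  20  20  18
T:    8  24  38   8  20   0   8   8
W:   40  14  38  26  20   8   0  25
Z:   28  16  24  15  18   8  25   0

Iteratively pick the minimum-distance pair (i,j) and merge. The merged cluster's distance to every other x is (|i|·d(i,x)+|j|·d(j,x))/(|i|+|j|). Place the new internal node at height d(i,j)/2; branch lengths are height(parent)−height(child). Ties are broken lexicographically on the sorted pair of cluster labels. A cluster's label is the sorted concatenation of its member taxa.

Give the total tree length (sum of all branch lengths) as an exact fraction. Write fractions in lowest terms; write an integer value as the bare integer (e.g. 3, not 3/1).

2751/40

step 1: merge (D,J) at d=8; branch lengths D→4, J→4; new cluster DJ
  updated: d(DJ,F)=31, d(DJ,G)=32, d(DJ,K)=31/2, d(DJ,T)=8, d(DJ,W)=33, d(DJ,Z)=43/2
step 2: merge (DJ,T) at d=8; branch lengths DJ→0, T→4; new cluster DJT
  updated: d(DJT,F)=86/3, d(DJT,G)=34, d(DJT,K)=17, d(DJT,W)=74/3, d(DJT,Z)=17
step 3: merge (F,G) at d=11; branch lengths F→11/2, G→11/2; new cluster FG
  updated: d(DJT,FG)=94/3, d(FG,K)=35/2, d(FG,W)=26, d(FG,Z)=20
step 4: merge (DJT,K) at d=17; branch lengths DJT→9/2, K→17/2; new cluster DJKT
  updated: d(DJKT,FG)=223/8, d(DJKT,W)=47/2, d(DJKT,Z)=69/4
step 5: merge (DJKT,Z) at d=69/4; branch lengths DJKT→1/8, Z→69/8; new cluster DJKTZ
  updated: d(DJKTZ,FG)=263/10, d(DJKTZ,W)=119/5
step 6: merge (DJKTZ,W) at d=119/5; branch lengths DJKTZ→131/40, W→119/10; new cluster DJKTWZ
  updated: d(DJKTWZ,FG)=105/4
step 7: merge (DJKTWZ,FG) at d=105/4; branch lengths DJKTWZ→49/40, FG→61/8; new cluster DFGJKTWZ
final tree: ((((((D:4,J:4):0,T:4):9/2,K:17/2):1/8,Z:69/8):131/40,W:119/10):49/40,(F:11/2,G:11/2):61/8)
total length: 2751/40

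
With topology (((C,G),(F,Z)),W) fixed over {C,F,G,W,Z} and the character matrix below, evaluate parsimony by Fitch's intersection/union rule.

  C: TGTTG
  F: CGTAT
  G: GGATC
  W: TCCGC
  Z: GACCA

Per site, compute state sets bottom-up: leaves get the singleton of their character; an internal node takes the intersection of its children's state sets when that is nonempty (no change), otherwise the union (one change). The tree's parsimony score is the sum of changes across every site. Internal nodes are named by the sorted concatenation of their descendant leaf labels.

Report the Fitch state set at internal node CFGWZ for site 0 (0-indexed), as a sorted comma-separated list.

G,T

[col 0] CG: children C:{T}, G:{G} ∪→ {G,T}; cost 1
[col 0] FZ: children F:{C}, Z:{G} ∪→ {C,G}; cost 1
[col 0] CFGZ: children CG:{G,T}, FZ:{C,G} ∩→ {G}; cost 0
[col 0] CFGWZ: children CFGZ:{G}, W:{T} ∪→ {G,T}; cost 1
[col 1] CG: children C:{G}, G:{G} ∩→ {G}; cost 0
[col 1] FZ: children F:{G}, Z:{A} ∪→ {A,G}; cost 1
[col 1] CFGZ: children CG:{G}, FZ:{A,G} ∩→ {G}; cost 0
[col 1] CFGWZ: children CFGZ:{G}, W:{C} ∪→ {C,G}; cost 1
[col 2] CG: children C:{T}, G:{A} ∪→ {A,T}; cost 1
[col 2] FZ: children F:{T}, Z:{C} ∪→ {C,T}; cost 1
[col 2] CFGZ: children CG:{A,T}, FZ:{C,T} ∩→ {T}; cost 0
[col 2] CFGWZ: children CFGZ:{T}, W:{C} ∪→ {C,T}; cost 1
[col 3] CG: children C:{T}, G:{T} ∩→ {T}; cost 0
[col 3] FZ: children F:{A}, Z:{C} ∪→ {A,C}; cost 1
[col 3] CFGZ: children CG:{T}, FZ:{A,C} ∪→ {A,C,T}; cost 1
[col 3] CFGWZ: children CFGZ:{A,C,T}, W:{G} ∪→ {A,C,G,T}; cost 1
[col 4] CG: children C:{G}, G:{C} ∪→ {C,G}; cost 1
[col 4] FZ: children F:{T}, Z:{A} ∪→ {A,T}; cost 1
[col 4] CFGZ: children CG:{C,G}, FZ:{A,T} ∪→ {A,C,G,T}; cost 1
[col 4] CFGWZ: children CFGZ:{A,C,G,T}, W:{C} ∩→ {C}; cost 0
per-site changes: [3, 2, 3, 3, 3]; total = 14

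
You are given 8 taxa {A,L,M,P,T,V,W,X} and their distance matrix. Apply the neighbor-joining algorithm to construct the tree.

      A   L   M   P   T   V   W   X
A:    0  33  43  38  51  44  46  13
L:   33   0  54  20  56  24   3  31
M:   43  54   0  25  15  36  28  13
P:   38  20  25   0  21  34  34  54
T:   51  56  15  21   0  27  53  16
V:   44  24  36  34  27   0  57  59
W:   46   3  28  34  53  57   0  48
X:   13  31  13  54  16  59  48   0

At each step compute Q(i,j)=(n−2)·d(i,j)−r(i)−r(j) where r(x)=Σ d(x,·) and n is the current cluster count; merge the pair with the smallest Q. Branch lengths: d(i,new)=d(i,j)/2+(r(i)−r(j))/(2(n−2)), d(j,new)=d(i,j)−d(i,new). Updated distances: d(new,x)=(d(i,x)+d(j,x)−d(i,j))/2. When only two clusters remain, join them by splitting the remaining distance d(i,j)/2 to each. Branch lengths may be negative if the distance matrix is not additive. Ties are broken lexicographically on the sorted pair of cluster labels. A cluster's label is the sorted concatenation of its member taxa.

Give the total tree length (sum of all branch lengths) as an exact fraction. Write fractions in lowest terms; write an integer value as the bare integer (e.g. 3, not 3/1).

3291/32

1. join L+W (d=3, Q=-472) ⇒ LW; edges |L|=-5/2, |W|=11/2
  updated: d(A,LW)=38, d(LW,M)=79/2, d(LW,P)=51/2, d(LW,T)=53, d(LW,V)=39, d(LW,X)=38
2. join A+X (d=13, Q=-355) ⇒ AX; edges |A|=99/10, |X|=31/10
  updated: d(AX,LW)=63/2, d(AX,M)=43/2, d(AX,P)=79/2, d(AX,T)=27, d(AX,V)=45
3. join LW+P (d=51/2, Q=-463/2) ⇒ LPW; edges |LW|=291/16, |P|=117/16
  updated: d(AX,LPW)=91/4, d(LPW,M)=39/2, d(LPW,T)=97/4, d(LPW,V)=95/4
4. join LPW+V (d=95/4, Q=-603/4) ⇒ LPVW; edges |LPW|=119/24, |V|=451/24
  updated: d(AX,LPVW)=22, d(LPVW,M)=127/8, d(LPVW,T)=55/4
5. join AX+M (d=43/2, Q=-639/8) ⇒ AMX; edges |AX|=489/32, |M|=199/32
  updated: d(AMX,LPVW)=131/16, d(AMX,T)=41/4
6. join AMX+LPVW (d=131/16, Q=-515/16) ⇒ ALMPVWX; edges |AMX|=75/32, |LPVW|=187/32
  updated: d(ALMPVWX,T)=253/32
7. join ALMPVWX+T (d=253/32) ⇒ ALMPTVWX; edges |ALMPVWX|=253/64, |T|=253/64
final tree: ((((A:99/10,X:31/10):489/32,M:199/32):75/32,(((L:-5/2,W:11/2):291/16,P:117/16):119/24,V:451/24):187/32):253/64,T:253/64)
total length: 3291/32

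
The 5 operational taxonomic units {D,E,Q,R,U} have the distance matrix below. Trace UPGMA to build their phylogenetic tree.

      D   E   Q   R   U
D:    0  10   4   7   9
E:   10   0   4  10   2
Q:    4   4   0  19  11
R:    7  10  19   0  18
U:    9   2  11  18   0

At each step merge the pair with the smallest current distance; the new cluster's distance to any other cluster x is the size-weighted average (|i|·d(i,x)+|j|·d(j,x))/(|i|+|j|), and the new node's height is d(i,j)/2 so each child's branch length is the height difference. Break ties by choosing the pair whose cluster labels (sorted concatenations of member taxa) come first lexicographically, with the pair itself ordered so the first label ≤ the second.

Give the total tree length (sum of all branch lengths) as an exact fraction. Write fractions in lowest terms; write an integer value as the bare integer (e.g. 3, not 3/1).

step 1: merge (E,U) at d=2; branch lengths E→1, U→1; new cluster EU
  updated: d(D,EU)=19/2, d(EU,Q)=15/2, d(EU,R)=14
step 2: merge (D,Q) at d=4; branch lengths D→2, Q→2; new cluster DQ
  updated: d(DQ,EU)=17/2, d(DQ,R)=13
step 3: merge (DQ,EU) at d=17/2; branch lengths DQ→9/4, EU→13/4; new cluster DEQU
  updated: d(DEQU,R)=27/2
step 4: merge (DEQU,R) at d=27/2; branch lengths DEQU→5/2, R→27/4; new cluster DEQRU
final tree: (((D:2,Q:2):9/4,(E:1,U:1):13/4):5/2,R:27/4)
total length: 83/4

83/4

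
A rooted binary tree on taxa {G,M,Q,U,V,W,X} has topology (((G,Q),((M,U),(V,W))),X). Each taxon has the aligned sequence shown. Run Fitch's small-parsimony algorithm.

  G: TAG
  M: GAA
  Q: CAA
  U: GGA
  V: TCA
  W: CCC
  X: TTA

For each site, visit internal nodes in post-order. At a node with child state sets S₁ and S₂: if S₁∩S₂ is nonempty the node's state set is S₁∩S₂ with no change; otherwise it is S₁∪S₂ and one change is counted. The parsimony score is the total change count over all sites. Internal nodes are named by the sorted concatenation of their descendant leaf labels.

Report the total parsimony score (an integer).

8

site 0, node GQ: G={T} ∪ Q={C} → {C,T} (+1)
site 0, node MU: M={G} ∩ U={G} → {G} (+0)
site 0, node VW: V={T} ∪ W={C} → {C,T} (+1)
site 0, node MUVW: MU={G} ∪ VW={C,T} → {C,G,T} (+1)
site 0, node GMQUVW: GQ={C,T} ∩ MUVW={C,G,T} → {C,T} (+0)
site 0, node GMQUVWX: GMQUVW={C,T} ∩ X={T} → {T} (+0)
site 1, node GQ: G={A} ∩ Q={A} → {A} (+0)
site 1, node MU: M={A} ∪ U={G} → {A,G} (+1)
site 1, node VW: V={C} ∩ W={C} → {C} (+0)
site 1, node MUVW: MU={A,G} ∪ VW={C} → {A,C,G} (+1)
site 1, node GMQUVW: GQ={A} ∩ MUVW={A,C,G} → {A} (+0)
site 1, node GMQUVWX: GMQUVW={A} ∪ X={T} → {A,T} (+1)
site 2, node GQ: G={G} ∪ Q={A} → {A,G} (+1)
site 2, node MU: M={A} ∩ U={A} → {A} (+0)
site 2, node VW: V={A} ∪ W={C} → {A,C} (+1)
site 2, node MUVW: MU={A} ∩ VW={A,C} → {A} (+0)
site 2, node GMQUVW: GQ={A,G} ∩ MUVW={A} → {A} (+0)
site 2, node GMQUVWX: GMQUVW={A} ∩ X={A} → {A} (+0)
per-site changes: [3, 3, 2]; total = 8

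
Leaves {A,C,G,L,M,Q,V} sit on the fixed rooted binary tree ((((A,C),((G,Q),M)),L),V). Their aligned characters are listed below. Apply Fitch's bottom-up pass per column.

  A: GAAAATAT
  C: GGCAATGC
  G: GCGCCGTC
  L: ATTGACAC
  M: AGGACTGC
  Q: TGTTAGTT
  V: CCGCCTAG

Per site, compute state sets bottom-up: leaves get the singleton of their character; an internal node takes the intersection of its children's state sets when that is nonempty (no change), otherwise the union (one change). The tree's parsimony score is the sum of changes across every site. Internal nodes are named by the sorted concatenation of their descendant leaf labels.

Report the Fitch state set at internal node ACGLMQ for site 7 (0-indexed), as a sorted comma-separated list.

C

AC@0: {G} ∩ {G} = {G} (intersection, +0)
GQ@0: {G} ∪ {T} = {G,T} (union, +1)
GMQ@0: {G,T} ∪ {A} = {A,G,T} (union, +1)
ACGMQ@0: {G} ∩ {A,G,T} = {G} (intersection, +0)
ACGLMQ@0: {G} ∪ {A} = {A,G} (union, +1)
ACGLMQV@0: {A,G} ∪ {C} = {A,C,G} (union, +1)
AC@1: {A} ∪ {G} = {A,G} (union, +1)
GQ@1: {C} ∪ {G} = {C,G} (union, +1)
GMQ@1: {C,G} ∩ {G} = {G} (intersection, +0)
ACGMQ@1: {A,G} ∩ {G} = {G} (intersection, +0)
ACGLMQ@1: {G} ∪ {T} = {G,T} (union, +1)
ACGLMQV@1: {G,T} ∪ {C} = {C,G,T} (union, +1)
AC@2: {A} ∪ {C} = {A,C} (union, +1)
GQ@2: {G} ∪ {T} = {G,T} (union, +1)
GMQ@2: {G,T} ∩ {G} = {G} (intersection, +0)
ACGMQ@2: {A,C} ∪ {G} = {A,C,G} (union, +1)
ACGLMQ@2: {A,C,G} ∪ {T} = {A,C,G,T} (union, +1)
ACGLMQV@2: {A,C,G,T} ∩ {G} = {G} (intersection, +0)
AC@3: {A} ∩ {A} = {A} (intersection, +0)
GQ@3: {C} ∪ {T} = {C,T} (union, +1)
GMQ@3: {C,T} ∪ {A} = {A,C,T} (union, +1)
ACGMQ@3: {A} ∩ {A,C,T} = {A} (intersection, +0)
ACGLMQ@3: {A} ∪ {G} = {A,G} (union, +1)
ACGLMQV@3: {A,G} ∪ {C} = {A,C,G} (union, +1)
AC@4: {A} ∩ {A} = {A} (intersection, +0)
GQ@4: {C} ∪ {A} = {A,C} (union, +1)
GMQ@4: {A,C} ∩ {C} = {C} (intersection, +0)
ACGMQ@4: {A} ∪ {C} = {A,C} (union, +1)
ACGLMQ@4: {A,C} ∩ {A} = {A} (intersection, +0)
ACGLMQV@4: {A} ∪ {C} = {A,C} (union, +1)
AC@5: {T} ∩ {T} = {T} (intersection, +0)
GQ@5: {G} ∩ {G} = {G} (intersection, +0)
GMQ@5: {G} ∪ {T} = {G,T} (union, +1)
ACGMQ@5: {T} ∩ {G,T} = {T} (intersection, +0)
ACGLMQ@5: {T} ∪ {C} = {C,T} (union, +1)
ACGLMQV@5: {C,T} ∩ {T} = {T} (intersection, +0)
AC@6: {A} ∪ {G} = {A,G} (union, +1)
GQ@6: {T} ∩ {T} = {T} (intersection, +0)
GMQ@6: {T} ∪ {G} = {G,T} (union, +1)
ACGMQ@6: {A,G} ∩ {G,T} = {G} (intersection, +0)
ACGLMQ@6: {G} ∪ {A} = {A,G} (union, +1)
ACGLMQV@6: {A,G} ∩ {A} = {A} (intersection, +0)
AC@7: {T} ∪ {C} = {C,T} (union, +1)
GQ@7: {C} ∪ {T} = {C,T} (union, +1)
GMQ@7: {C,T} ∩ {C} = {C} (intersection, +0)
ACGMQ@7: {C,T} ∩ {C} = {C} (intersection, +0)
ACGLMQ@7: {C} ∩ {C} = {C} (intersection, +0)
ACGLMQV@7: {C} ∪ {G} = {C,G} (union, +1)
per-site changes: [4, 4, 4, 4, 3, 2, 3, 3]; total = 27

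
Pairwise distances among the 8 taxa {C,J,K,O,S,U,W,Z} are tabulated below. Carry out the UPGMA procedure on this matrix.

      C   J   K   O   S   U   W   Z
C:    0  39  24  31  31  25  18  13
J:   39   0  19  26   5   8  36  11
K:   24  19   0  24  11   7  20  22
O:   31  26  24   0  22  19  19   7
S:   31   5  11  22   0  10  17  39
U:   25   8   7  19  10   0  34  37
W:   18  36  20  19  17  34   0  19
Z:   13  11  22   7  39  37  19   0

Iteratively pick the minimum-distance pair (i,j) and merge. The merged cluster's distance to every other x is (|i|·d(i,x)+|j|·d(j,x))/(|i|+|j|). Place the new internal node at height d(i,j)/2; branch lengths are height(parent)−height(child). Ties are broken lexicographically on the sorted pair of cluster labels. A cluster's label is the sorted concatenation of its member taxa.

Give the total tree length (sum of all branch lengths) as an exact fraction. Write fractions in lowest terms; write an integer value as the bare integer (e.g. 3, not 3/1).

491/8

step 1: merge (J,S) at d=5; branch lengths J→5/2, S→5/2; new cluster JS
  updated: d(C,JS)=35, d(JS,K)=15, d(JS,O)=24, d(JS,U)=9, d(JS,W)=53/2, d(JS,Z)=25
step 2: merge (K,U) at d=7; branch lengths K→7/2, U→7/2; new cluster KU
  updated: d(C,KU)=49/2, d(JS,KU)=12, d(KU,O)=43/2, d(KU,W)=27, d(KU,Z)=59/2
step 3: merge (O,Z) at d=7; branch lengths O→7/2, Z→7/2; new cluster OZ
  updated: d(C,OZ)=22, d(JS,OZ)=49/2, d(KU,OZ)=51/2, d(OZ,W)=19
step 4: merge (JS,KU) at d=12; branch lengths JS→7/2, KU→5/2; new cluster JKSU
  updated: d(C,JKSU)=119/4, d(JKSU,OZ)=25, d(JKSU,W)=107/4
step 5: merge (C,W) at d=18; branch lengths C→9, W→9; new cluster CW
  updated: d(CW,JKSU)=113/4, d(CW,OZ)=41/2
step 6: merge (CW,OZ) at d=41/2; branch lengths CW→5/4, OZ→27/4; new cluster COWZ
  updated: d(COWZ,JKSU)=213/8
step 7: merge (COWZ,JKSU) at d=213/8; branch lengths COWZ→49/16, JKSU→117/16; new cluster CJKOSUWZ
final tree: (((C:9,W:9):5/4,(O:7/2,Z:7/2):27/4):49/16,((J:5/2,S:5/2):7/2,(K:7/2,U:7/2):5/2):117/16)
total length: 491/8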